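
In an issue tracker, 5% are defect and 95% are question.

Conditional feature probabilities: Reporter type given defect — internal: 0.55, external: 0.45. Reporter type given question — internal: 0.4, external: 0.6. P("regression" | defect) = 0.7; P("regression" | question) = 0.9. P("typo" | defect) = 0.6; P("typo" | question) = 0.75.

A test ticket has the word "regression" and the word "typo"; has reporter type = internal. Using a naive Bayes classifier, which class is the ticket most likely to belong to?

question

defect: 0.05 × 0.55 × 0.7 × 0.6 = 0.01155
question: 0.95 × 0.4 × 0.9 × 0.75 = 0.2565
Highest score → question.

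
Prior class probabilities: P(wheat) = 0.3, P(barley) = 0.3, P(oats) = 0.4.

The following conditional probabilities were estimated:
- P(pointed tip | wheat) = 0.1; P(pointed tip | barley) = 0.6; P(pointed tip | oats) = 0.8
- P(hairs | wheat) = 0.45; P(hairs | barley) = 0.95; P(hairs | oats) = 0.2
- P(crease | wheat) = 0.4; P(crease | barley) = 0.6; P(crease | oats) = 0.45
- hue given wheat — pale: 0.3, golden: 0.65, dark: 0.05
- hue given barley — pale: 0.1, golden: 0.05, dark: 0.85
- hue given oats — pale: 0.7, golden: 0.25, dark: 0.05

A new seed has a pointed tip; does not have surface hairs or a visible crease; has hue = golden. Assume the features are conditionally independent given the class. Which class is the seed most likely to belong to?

wheat: 0.3 × 0.1 × (1−0.45) × (1−0.4) × 0.65 = 0.006435
barley: 0.3 × 0.6 × (1−0.95) × (1−0.6) × 0.05 = 0.00018
oats: 0.4 × 0.8 × (1−0.2) × (1−0.45) × 0.25 = 0.0352
Highest score → oats.

oats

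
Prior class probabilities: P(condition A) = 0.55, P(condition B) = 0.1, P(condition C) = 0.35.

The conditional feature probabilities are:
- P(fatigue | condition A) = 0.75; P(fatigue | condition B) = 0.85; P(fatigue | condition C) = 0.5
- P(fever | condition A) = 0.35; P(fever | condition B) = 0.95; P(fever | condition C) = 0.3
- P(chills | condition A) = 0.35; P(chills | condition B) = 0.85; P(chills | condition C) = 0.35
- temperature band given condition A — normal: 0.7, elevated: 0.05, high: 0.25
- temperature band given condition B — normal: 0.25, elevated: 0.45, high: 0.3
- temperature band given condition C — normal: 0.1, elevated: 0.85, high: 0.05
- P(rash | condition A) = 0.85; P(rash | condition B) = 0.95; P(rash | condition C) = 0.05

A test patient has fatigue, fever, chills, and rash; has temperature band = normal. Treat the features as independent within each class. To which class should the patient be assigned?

condition A: 0.55 × 0.75 × 0.35 × 0.35 × 0.7 × 0.85 = 0.03006609375
condition B: 0.1 × 0.85 × 0.95 × 0.85 × 0.25 × 0.95 = 0.01630140625
condition C: 0.35 × 0.5 × 0.3 × 0.35 × 0.1 × 0.05 = 0.000091875
Highest score → condition A.

condition A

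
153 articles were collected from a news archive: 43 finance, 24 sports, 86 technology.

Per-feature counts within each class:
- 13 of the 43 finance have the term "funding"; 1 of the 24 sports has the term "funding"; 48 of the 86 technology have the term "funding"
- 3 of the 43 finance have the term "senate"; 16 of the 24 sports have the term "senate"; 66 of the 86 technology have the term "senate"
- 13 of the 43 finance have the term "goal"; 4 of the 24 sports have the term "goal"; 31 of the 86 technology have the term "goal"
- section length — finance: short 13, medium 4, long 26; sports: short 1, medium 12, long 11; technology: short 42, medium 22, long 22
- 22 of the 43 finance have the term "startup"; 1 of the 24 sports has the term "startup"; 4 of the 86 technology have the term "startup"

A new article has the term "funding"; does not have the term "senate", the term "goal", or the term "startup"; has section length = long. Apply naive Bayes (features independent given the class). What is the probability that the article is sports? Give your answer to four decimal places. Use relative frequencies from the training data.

0.0280

finance: (43/153) × (13/43) × (40/43) × (30/43) × (26/43) × (21/43) ≈ 0.0162837
sports: (24/153) × (1/24) × (8/24) × (20/24) × (11/24) × (23/24) ≈ 0.000797451
technology: (86/153) × (48/86) × (20/86) × (55/86) × (22/86) × (82/86) ≈ 0.0113811
P(sports | x) = 0.000797451 / 0.028462251 ≈ 0.0280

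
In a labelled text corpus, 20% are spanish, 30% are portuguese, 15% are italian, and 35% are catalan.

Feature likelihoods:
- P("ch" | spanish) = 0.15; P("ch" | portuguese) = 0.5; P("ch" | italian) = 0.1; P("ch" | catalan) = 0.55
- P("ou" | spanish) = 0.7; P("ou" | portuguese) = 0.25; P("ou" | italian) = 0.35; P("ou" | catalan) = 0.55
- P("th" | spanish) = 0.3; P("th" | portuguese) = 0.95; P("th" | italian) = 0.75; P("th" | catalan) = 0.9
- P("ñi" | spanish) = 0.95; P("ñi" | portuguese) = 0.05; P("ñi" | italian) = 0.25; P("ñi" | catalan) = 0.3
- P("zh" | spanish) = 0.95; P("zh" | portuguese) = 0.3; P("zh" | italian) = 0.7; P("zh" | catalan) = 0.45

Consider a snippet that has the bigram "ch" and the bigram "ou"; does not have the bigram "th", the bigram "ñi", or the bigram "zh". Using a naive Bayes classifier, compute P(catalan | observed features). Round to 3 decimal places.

spanish: 0.2 × 0.15 × 0.7 × (1−0.3) × (1−0.95) × (1−0.95) = 0.00003675
portuguese: 0.3 × 0.5 × 0.25 × (1−0.95) × (1−0.05) × (1−0.3) = 0.001246875
italian: 0.15 × 0.1 × 0.35 × (1−0.75) × (1−0.25) × (1−0.7) = 0.0002953125
catalan: 0.35 × 0.55 × 0.55 × (1−0.9) × (1−0.3) × (1−0.45) = 0.0040761875
P(catalan | x) = 0.0040761875 / 0.005655125 ≈ 0.721

0.721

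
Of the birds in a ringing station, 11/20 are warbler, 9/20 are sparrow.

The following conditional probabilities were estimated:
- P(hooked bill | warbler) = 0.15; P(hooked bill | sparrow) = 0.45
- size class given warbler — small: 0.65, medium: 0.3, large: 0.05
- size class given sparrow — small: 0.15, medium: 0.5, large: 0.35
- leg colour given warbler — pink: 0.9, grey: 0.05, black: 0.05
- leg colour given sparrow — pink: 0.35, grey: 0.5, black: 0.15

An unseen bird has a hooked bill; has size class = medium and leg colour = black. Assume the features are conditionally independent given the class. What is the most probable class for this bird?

warbler: 0.55 × 0.15 × 0.3 × 0.05 = 0.0012375
sparrow: 0.45 × 0.45 × 0.5 × 0.15 = 0.0151875
Highest score → sparrow.

sparrow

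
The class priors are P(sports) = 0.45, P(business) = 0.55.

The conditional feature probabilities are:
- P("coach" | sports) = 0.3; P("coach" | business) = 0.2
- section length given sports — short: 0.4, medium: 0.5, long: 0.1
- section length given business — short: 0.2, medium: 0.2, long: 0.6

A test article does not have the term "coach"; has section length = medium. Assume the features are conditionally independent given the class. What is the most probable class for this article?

sports

sports: 0.45 × (1−0.3) × 0.5 = 0.1575
business: 0.55 × (1−0.2) × 0.2 = 0.088
Highest score → sports.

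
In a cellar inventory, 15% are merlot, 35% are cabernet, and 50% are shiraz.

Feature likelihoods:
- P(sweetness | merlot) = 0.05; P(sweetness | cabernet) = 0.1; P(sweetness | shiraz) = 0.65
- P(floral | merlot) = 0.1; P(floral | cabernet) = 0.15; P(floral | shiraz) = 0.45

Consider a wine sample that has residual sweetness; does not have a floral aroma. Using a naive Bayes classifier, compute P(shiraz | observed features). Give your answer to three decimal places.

0.830

merlot: 0.15 × 0.05 × (1−0.1) = 0.00675
cabernet: 0.35 × 0.1 × (1−0.15) = 0.02975
shiraz: 0.5 × 0.65 × (1−0.45) = 0.17875
P(shiraz | x) = 0.17875 / 0.21525 ≈ 0.830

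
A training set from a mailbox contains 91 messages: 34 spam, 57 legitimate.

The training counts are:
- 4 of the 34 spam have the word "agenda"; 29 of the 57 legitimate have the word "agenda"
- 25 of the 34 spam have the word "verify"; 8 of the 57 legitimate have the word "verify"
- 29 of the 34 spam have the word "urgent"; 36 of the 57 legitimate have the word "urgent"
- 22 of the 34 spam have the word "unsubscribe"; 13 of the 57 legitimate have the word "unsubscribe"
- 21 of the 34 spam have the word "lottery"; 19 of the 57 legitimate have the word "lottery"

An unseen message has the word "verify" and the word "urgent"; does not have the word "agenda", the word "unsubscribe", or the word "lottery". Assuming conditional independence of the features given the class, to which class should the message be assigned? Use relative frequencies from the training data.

spam

spam: (34/91) × (30/34) × (25/34) × (29/34) × (12/34) × (13/34) ≈ 0.0279015
legitimate: (57/91) × (28/57) × (8/57) × (36/57) × (44/57) × (38/57) ≈ 0.0140361
Highest score → spam.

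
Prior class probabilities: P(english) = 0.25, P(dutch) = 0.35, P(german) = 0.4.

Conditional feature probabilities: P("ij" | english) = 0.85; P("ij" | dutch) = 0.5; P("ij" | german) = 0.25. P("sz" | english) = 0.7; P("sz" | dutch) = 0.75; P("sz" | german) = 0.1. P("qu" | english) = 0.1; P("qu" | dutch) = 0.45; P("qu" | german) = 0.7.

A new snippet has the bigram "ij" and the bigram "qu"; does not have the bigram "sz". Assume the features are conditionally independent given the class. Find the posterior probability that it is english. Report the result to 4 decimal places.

0.0716

english: 0.25 × 0.85 × (1−0.7) × 0.1 = 0.006375
dutch: 0.35 × 0.5 × (1−0.75) × 0.45 = 0.0196875
german: 0.4 × 0.25 × (1−0.1) × 0.7 = 0.063
P(english | x) = 0.006375 / 0.0890625 ≈ 0.0716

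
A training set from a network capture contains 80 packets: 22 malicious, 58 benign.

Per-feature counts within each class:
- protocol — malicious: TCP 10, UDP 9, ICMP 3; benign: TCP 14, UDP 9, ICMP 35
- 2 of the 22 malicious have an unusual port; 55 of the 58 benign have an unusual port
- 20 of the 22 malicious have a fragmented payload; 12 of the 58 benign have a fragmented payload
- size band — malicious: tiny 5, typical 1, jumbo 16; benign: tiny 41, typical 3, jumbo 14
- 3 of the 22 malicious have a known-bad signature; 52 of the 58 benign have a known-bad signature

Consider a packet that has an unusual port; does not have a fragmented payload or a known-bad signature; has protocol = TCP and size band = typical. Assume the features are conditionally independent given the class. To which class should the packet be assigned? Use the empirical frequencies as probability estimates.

malicious: (22/80) × (10/22) × (2/22) × (2/22) × (1/22) × (19/22) ≈ 0.0000405539
benign: (58/80) × (14/58) × (55/58) × (46/58) × (3/58) × (6/58) ≈ 0.000704237
Highest score → benign.

benign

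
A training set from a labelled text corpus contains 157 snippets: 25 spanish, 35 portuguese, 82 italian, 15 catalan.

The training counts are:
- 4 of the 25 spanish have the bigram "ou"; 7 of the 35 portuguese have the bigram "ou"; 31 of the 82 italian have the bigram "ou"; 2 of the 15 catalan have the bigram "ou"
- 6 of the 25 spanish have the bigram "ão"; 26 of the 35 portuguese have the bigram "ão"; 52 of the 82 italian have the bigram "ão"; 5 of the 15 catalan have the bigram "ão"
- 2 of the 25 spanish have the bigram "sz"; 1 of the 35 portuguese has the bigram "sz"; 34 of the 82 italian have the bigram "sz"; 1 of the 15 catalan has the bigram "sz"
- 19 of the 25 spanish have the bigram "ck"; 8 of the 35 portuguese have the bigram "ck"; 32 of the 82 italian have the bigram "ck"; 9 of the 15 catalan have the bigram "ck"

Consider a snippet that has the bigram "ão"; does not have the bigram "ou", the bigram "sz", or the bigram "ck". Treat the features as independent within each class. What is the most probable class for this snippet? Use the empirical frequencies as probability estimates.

spanish: (25/157) × (21/25) × (6/25) × (23/25) × (6/25) ≈ 0.0070881
portuguese: (35/157) × (28/35) × (26/35) × (34/35) × (27/35) ≈ 0.0992819
italian: (82/157) × (51/82) × (52/82) × (48/82) × (50/82) ≈ 0.0735264
catalan: (15/157) × (13/15) × (5/15) × (14/15) × (6/15) ≈ 0.0103043
Highest score → portuguese.

portuguese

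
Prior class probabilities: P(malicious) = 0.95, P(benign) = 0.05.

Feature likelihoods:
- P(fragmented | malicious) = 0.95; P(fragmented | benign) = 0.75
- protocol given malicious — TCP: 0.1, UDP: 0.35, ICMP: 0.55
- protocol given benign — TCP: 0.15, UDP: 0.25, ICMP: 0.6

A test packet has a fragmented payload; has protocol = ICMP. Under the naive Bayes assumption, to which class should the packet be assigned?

malicious: 0.95 × 0.95 × 0.55 = 0.496375
benign: 0.05 × 0.75 × 0.6 = 0.0225
Highest score → malicious.

malicious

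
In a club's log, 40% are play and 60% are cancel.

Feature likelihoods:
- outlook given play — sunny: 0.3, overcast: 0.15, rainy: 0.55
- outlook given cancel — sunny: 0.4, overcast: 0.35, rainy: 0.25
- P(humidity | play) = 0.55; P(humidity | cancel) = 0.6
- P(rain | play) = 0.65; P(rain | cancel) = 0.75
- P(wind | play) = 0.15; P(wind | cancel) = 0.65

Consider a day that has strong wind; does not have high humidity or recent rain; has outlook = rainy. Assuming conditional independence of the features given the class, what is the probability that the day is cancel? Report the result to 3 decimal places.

play: 0.4 × 0.55 × (1−0.55) × (1−0.65) × 0.15 = 0.0051975
cancel: 0.6 × 0.25 × (1−0.6) × (1−0.75) × 0.65 = 0.00975
P(cancel | x) = 0.00975 / 0.0149475 ≈ 0.652

0.652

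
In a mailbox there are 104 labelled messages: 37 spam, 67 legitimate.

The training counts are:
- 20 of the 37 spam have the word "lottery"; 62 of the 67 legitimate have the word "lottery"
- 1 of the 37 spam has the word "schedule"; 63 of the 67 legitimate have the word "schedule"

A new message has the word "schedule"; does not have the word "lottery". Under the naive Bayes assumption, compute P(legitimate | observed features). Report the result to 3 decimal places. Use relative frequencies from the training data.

0.911

spam: (37/104) × (17/37) × (1/37) ≈ 0.00441788
legitimate: (67/104) × (5/67) × (63/67) ≈ 0.0452067
P(legitimate | x) = 0.0452067 / 0.04962458 ≈ 0.911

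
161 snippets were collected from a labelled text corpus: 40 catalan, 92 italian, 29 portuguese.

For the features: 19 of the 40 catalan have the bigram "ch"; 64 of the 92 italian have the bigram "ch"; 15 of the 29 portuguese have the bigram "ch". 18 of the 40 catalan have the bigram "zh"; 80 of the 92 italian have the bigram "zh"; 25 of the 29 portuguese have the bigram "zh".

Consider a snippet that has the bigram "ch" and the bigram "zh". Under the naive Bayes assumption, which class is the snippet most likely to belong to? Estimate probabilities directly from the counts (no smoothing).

italian

catalan: (40/161) × (19/40) × (18/40) ≈ 0.0531056
italian: (92/161) × (64/92) × (80/92) ≈ 0.345666
portuguese: (29/161) × (15/29) × (25/29) ≈ 0.080317
Highest score → italian.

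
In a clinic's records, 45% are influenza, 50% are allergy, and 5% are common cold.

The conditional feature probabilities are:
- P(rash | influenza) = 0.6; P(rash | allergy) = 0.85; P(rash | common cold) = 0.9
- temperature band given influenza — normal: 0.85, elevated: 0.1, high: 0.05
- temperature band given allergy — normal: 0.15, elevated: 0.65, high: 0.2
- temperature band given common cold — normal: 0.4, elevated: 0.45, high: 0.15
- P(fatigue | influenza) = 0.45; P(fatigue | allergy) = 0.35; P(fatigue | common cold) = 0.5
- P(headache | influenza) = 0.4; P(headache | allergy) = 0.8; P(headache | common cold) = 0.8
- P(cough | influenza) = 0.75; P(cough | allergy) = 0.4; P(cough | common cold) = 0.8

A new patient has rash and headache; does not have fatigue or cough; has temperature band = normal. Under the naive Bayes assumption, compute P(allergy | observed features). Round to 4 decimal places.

0.5858

influenza: 0.45 × 0.6 × 0.85 × (1−0.45) × 0.4 × (1−0.75) = 0.0126225
allergy: 0.5 × 0.85 × 0.15 × (1−0.35) × 0.8 × (1−0.4) = 0.01989
common cold: 0.05 × 0.9 × 0.4 × (1−0.5) × 0.8 × (1−0.8) = 0.00144
P(allergy | x) = 0.01989 / 0.0339525 ≈ 0.5858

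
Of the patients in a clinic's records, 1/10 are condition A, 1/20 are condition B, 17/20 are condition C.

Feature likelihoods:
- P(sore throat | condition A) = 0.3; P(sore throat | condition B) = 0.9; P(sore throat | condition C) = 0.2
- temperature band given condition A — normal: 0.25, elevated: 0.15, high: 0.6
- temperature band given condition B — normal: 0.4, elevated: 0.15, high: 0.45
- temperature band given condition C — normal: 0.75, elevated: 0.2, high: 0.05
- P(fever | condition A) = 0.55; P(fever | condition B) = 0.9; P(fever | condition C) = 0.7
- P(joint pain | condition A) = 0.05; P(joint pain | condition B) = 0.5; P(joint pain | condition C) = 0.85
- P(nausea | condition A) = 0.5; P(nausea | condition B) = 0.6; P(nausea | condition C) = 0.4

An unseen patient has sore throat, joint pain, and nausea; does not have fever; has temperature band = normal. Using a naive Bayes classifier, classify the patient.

condition C

condition A: 0.1 × 0.3 × 0.25 × (1−0.55) × 0.05 × 0.5 = 0.000084375
condition B: 0.05 × 0.9 × 0.4 × (1−0.9) × 0.5 × 0.6 = 0.00054
condition C: 0.85 × 0.2 × 0.75 × (1−0.7) × 0.85 × 0.4 = 0.013005
Highest score → condition C.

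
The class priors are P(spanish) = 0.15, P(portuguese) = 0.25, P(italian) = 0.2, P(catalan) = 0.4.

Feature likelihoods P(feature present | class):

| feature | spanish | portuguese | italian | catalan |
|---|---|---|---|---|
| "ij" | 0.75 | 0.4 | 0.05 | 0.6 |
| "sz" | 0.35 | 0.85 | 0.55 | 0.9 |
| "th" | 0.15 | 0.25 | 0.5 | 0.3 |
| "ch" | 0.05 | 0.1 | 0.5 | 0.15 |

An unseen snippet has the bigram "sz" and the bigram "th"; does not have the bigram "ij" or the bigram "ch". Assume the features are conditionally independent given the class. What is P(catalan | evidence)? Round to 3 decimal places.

0.393

spanish: 0.15 × (1−0.75) × 0.35 × 0.15 × (1−0.05) = 0.0018703125
portuguese: 0.25 × (1−0.4) × 0.85 × 0.25 × (1−0.1) = 0.0286875
italian: 0.2 × (1−0.05) × 0.55 × 0.5 × (1−0.5) = 0.026125
catalan: 0.4 × (1−0.6) × 0.9 × 0.3 × (1−0.15) = 0.03672
P(catalan | x) = 0.03672 / 0.0934028125 ≈ 0.393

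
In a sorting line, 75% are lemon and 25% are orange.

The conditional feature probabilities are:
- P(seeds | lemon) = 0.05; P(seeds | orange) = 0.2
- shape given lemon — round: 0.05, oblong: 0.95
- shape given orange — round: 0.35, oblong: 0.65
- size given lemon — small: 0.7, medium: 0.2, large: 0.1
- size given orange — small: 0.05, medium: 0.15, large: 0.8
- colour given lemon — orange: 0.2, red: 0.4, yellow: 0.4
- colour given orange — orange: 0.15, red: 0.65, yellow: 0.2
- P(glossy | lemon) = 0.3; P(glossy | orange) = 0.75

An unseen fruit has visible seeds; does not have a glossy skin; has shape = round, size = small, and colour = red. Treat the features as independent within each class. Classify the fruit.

lemon: 0.75 × 0.05 × 0.05 × 0.7 × 0.4 × (1−0.3) = 0.0003675
orange: 0.25 × 0.2 × 0.35 × 0.05 × 0.65 × (1−0.75) = 0.0001421875
Highest score → lemon.

lemon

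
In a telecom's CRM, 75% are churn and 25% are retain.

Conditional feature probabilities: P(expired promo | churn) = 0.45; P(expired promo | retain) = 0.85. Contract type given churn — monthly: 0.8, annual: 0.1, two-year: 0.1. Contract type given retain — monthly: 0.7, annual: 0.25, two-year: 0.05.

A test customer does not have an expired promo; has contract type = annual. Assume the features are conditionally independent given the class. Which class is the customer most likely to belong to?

churn: 0.75 × (1−0.45) × 0.1 = 0.04125
retain: 0.25 × (1−0.85) × 0.25 = 0.009375
Highest score → churn.

churn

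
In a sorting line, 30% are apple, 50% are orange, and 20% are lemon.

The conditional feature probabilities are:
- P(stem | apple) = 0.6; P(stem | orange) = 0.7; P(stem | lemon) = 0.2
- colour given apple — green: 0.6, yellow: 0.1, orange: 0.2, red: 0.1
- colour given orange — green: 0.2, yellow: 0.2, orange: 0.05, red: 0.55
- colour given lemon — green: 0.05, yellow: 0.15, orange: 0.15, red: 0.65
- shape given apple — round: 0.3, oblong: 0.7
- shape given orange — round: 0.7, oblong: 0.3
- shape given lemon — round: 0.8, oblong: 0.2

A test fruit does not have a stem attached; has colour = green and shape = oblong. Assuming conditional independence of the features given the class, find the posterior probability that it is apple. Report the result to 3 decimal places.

apple: 0.3 × (1−0.6) × 0.6 × 0.7 = 0.0504
orange: 0.5 × (1−0.7) × 0.2 × 0.3 = 0.009
lemon: 0.2 × (1−0.2) × 0.05 × 0.2 = 0.0016
P(apple | x) = 0.0504 / 0.061 ≈ 0.826

0.826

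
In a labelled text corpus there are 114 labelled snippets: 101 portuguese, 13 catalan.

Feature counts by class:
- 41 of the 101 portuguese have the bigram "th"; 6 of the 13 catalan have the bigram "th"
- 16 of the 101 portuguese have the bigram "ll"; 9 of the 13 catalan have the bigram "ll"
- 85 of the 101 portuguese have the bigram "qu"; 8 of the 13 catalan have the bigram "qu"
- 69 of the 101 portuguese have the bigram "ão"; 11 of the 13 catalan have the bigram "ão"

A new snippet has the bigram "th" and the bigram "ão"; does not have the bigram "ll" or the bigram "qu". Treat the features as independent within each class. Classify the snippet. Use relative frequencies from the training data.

portuguese

portuguese: (101/114) × (41/101) × (85/101) × (16/101) × (69/101) ≈ 0.0327569
catalan: (13/114) × (6/13) × (4/13) × (5/13) × (11/13) ≈ 0.00527034
Highest score → portuguese.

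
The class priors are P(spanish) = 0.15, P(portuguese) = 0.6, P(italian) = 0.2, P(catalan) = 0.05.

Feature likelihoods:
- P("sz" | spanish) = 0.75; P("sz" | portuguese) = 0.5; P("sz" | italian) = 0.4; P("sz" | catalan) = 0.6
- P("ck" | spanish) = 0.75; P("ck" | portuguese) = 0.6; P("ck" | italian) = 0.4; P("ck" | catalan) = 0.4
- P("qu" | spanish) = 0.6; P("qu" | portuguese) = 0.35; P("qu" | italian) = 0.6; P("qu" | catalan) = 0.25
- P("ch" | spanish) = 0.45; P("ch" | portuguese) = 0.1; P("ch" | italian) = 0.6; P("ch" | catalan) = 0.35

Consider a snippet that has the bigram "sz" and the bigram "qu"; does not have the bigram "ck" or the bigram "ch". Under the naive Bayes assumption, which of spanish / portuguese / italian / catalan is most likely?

spanish: 0.15 × 0.75 × (1−0.75) × 0.6 × (1−0.45) = 0.00928125
portuguese: 0.6 × 0.5 × (1−0.6) × 0.35 × (1−0.1) = 0.0378
italian: 0.2 × 0.4 × (1−0.4) × 0.6 × (1−0.6) = 0.01152
catalan: 0.05 × 0.6 × (1−0.4) × 0.25 × (1−0.35) = 0.002925
Highest score → portuguese.

portuguese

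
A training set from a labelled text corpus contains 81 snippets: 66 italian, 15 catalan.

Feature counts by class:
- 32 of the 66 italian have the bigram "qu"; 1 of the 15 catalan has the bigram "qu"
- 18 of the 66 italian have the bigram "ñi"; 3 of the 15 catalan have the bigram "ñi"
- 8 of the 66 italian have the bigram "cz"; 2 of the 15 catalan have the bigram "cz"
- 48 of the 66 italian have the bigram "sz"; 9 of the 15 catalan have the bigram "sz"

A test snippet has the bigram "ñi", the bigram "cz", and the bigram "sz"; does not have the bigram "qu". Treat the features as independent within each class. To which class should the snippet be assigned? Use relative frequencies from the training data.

italian: (66/81) × (34/66) × (18/66) × (8/66) × (48/66) ≈ 0.0100917
catalan: (15/81) × (14/15) × (3/15) × (2/15) × (9/15) ≈ 0.00276543
Highest score → italian.

italian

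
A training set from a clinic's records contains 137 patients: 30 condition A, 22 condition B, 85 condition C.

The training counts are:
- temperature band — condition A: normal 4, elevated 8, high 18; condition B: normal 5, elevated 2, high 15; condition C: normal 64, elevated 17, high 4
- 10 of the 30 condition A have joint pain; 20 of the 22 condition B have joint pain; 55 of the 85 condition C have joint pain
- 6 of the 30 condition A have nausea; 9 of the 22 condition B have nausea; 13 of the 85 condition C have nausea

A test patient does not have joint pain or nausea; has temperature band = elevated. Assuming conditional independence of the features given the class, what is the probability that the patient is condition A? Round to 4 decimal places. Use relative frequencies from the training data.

condition A: (30/137) × (8/30) × (20/30) × (24/30) ≈ 0.0311436
condition B: (22/137) × (2/22) × (2/22) × (13/22) ≈ 0.000784219
condition C: (85/137) × (17/85) × (30/85) × (72/85) ≈ 0.0370975
P(condition A | x) = 0.0311436 / 0.069025319 ≈ 0.4512

0.4512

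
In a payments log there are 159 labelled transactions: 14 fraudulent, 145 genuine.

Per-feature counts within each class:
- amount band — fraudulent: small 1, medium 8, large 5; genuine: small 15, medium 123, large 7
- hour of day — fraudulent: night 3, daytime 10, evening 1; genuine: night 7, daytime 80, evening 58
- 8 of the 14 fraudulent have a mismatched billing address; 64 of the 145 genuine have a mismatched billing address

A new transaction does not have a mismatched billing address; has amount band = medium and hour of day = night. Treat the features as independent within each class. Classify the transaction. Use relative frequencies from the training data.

genuine

fraudulent: (14/159) × (8/14) × (3/14) × (6/14) ≈ 0.00462072
genuine: (145/159) × (123/145) × (7/145) × (81/145) ≈ 0.020862
Highest score → genuine.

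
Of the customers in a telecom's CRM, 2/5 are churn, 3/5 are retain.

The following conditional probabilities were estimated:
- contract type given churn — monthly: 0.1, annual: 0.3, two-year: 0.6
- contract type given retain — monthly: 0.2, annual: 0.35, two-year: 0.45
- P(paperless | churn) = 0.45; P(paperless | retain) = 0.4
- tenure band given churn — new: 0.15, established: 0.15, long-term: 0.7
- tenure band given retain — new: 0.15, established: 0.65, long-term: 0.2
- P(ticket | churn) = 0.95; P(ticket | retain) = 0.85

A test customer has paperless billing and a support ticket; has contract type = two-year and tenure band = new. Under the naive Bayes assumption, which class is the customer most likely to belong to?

churn: 0.4 × 0.6 × 0.45 × 0.15 × 0.95 = 0.01539
retain: 0.6 × 0.45 × 0.4 × 0.15 × 0.85 = 0.01377
Highest score → churn.

churn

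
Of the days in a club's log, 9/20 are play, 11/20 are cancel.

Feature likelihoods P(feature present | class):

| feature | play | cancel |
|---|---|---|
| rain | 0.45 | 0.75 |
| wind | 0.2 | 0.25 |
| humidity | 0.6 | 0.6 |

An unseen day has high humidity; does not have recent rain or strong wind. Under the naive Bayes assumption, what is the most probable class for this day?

play

play: 0.45 × (1−0.45) × (1−0.2) × 0.6 = 0.1188
cancel: 0.55 × (1−0.75) × (1−0.25) × 0.6 = 0.061875
Highest score → play.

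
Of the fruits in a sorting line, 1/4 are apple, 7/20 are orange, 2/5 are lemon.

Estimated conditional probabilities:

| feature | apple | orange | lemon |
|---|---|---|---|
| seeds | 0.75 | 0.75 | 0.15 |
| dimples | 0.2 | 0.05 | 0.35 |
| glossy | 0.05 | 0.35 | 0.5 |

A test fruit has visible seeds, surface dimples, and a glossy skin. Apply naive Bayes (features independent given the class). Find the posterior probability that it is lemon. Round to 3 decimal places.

apple: 0.25 × 0.75 × 0.2 × 0.05 = 0.001875
orange: 0.35 × 0.75 × 0.05 × 0.35 = 0.00459375
lemon: 0.4 × 0.15 × 0.35 × 0.5 = 0.0105
P(lemon | x) = 0.0105 / 0.01696875 ≈ 0.619

0.619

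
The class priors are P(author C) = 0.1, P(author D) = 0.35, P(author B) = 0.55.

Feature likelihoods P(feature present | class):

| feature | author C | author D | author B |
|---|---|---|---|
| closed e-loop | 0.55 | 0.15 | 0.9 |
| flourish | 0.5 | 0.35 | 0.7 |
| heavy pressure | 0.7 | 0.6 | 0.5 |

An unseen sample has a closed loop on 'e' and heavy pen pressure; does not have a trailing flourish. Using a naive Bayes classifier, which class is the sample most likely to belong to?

author C: 0.1 × 0.55 × (1−0.5) × 0.7 = 0.01925
author D: 0.35 × 0.15 × (1−0.35) × 0.6 = 0.020475
author B: 0.55 × 0.9 × (1−0.7) × 0.5 = 0.07425
Highest score → author B.

author B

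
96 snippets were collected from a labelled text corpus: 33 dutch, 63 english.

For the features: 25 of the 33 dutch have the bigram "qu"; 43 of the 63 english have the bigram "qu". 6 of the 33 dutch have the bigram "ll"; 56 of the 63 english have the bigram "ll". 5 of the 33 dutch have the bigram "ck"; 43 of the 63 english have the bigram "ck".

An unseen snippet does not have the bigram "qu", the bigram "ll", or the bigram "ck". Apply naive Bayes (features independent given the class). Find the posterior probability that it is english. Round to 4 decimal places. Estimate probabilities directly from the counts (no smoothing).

0.1127

dutch: (33/96) × (8/33) × (27/33) × (28/33) ≈ 0.0578512
english: (63/96) × (20/63) × (7/63) × (20/63) ≈ 0.00734862
P(english | x) = 0.00734862 / 0.06519982 ≈ 0.1127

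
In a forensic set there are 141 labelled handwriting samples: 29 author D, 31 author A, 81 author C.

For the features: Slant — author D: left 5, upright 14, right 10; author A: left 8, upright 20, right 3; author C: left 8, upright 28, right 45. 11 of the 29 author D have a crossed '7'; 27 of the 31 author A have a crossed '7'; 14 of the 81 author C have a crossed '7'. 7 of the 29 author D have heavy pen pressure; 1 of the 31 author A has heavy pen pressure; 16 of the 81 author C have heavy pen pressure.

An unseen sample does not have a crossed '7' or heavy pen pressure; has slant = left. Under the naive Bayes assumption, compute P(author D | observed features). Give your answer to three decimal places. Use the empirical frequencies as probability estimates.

author D: (29/141) × (5/29) × (18/29) × (22/29) ≈ 0.0166974
author A: (31/141) × (8/31) × (4/31) × (30/31) ≈ 0.00708482
author C: (81/141) × (8/81) × (67/81) × (65/81) ≈ 0.0376608
P(author D | x) = 0.0166974 / 0.06144302 ≈ 0.272

0.272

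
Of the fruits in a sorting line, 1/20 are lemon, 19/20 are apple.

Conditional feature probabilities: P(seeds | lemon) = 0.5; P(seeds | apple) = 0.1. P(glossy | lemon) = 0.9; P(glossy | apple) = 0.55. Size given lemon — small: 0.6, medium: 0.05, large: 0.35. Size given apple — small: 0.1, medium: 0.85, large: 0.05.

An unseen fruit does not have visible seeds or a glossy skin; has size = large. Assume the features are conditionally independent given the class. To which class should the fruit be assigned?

apple

lemon: 0.05 × (1−0.5) × (1−0.9) × 0.35 = 0.000875
apple: 0.95 × (1−0.1) × (1−0.55) × 0.05 = 0.0192375
Highest score → apple.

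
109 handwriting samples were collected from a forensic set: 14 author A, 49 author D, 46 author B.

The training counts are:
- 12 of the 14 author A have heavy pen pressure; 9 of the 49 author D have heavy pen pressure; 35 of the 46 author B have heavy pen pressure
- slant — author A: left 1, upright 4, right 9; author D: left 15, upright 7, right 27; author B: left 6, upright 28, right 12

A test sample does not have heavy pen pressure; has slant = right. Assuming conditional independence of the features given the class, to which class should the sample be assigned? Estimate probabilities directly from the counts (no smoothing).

author A: (14/109) × (2/14) × (9/14) ≈ 0.0117955
author D: (49/109) × (40/49) × (27/49) ≈ 0.202209
author B: (46/109) × (11/46) × (12/46) ≈ 0.0263263
Highest score → author D.

author D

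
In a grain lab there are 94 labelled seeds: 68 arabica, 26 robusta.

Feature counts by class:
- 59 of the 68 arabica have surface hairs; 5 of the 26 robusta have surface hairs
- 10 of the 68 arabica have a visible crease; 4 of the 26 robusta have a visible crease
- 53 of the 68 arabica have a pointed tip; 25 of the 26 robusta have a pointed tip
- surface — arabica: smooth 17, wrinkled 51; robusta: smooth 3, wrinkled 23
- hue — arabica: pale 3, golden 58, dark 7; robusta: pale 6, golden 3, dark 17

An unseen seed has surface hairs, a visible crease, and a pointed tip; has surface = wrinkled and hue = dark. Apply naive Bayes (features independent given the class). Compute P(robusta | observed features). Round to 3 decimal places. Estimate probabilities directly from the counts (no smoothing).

0.450

arabica: (68/94) × (59/68) × (10/68) × (53/68) × (51/68) × (7/68) ≈ 0.00555434
robusta: (26/94) × (5/26) × (4/26) × (25/26) × (23/26) × (17/26) ≈ 0.0045512
P(robusta | x) = 0.0045512 / 0.01010554 ≈ 0.450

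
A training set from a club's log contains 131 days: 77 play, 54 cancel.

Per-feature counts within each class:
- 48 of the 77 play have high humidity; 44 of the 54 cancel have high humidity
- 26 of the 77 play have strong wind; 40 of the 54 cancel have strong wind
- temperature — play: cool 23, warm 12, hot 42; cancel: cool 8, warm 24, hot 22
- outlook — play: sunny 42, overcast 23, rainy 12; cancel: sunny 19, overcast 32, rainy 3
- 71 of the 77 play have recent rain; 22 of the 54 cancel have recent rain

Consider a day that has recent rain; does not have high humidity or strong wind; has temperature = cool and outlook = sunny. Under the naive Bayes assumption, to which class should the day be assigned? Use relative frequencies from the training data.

play

play: (77/131) × (29/77) × (51/77) × (23/77) × (42/77) × (71/77) ≈ 0.0220277
cancel: (54/131) × (10/54) × (14/54) × (8/54) × (19/54) × (22/54) ≈ 0.000420289
Highest score → play.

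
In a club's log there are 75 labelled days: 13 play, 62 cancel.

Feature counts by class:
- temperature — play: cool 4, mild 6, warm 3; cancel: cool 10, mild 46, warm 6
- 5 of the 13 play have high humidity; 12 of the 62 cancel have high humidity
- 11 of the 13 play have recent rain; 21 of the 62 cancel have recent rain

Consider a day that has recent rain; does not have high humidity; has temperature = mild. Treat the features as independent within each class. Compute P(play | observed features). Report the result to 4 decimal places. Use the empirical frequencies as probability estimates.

0.1991

play: (13/75) × (6/13) × (8/13) × (11/13) ≈ 0.0416568
cancel: (62/75) × (46/62) × (50/62) × (21/62) ≈ 0.167534
P(play | x) = 0.0416568 / 0.2091908 ≈ 0.1991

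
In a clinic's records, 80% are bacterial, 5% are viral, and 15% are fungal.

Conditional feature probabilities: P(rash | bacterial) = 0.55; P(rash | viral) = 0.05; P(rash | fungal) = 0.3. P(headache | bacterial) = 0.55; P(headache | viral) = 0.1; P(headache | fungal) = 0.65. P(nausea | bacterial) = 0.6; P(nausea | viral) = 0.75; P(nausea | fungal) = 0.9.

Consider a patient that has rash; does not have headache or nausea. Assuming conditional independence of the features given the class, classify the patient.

bacterial

bacterial: 0.8 × 0.55 × (1−0.55) × (1−0.6) = 0.0792
viral: 0.05 × 0.05 × (1−0.1) × (1−0.75) = 0.0005625
fungal: 0.15 × 0.3 × (1−0.65) × (1−0.9) = 0.001575
Highest score → bacterial.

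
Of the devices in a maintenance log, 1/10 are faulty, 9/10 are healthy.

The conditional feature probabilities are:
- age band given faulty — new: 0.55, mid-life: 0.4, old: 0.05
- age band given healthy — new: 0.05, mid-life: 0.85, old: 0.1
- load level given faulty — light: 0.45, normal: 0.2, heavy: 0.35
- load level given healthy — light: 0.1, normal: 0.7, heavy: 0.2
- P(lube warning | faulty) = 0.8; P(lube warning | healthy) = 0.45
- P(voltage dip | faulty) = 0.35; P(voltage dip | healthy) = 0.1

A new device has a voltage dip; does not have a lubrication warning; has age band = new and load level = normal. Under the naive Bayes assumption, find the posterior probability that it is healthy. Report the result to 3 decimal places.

faulty: 0.1 × 0.55 × 0.2 × (1−0.8) × 0.35 = 0.00077
healthy: 0.9 × 0.05 × 0.7 × (1−0.45) × 0.1 = 0.0017325
P(healthy | x) = 0.0017325 / 0.0025025 ≈ 0.692

0.692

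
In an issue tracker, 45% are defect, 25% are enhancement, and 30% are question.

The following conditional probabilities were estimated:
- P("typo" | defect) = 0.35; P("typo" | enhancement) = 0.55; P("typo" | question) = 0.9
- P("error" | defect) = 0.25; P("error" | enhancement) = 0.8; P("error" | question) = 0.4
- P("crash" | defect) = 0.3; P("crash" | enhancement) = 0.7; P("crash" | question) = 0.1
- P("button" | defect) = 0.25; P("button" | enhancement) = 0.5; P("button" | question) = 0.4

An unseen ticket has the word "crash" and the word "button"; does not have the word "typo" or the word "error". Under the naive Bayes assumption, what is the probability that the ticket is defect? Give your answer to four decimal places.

defect: 0.45 × (1−0.35) × (1−0.25) × 0.3 × 0.25 = 0.016453125
enhancement: 0.25 × (1−0.55) × (1−0.8) × 0.7 × 0.5 = 0.007875
question: 0.3 × (1−0.9) × (1−0.4) × 0.1 × 0.4 = 0.00072
P(defect | x) = 0.016453125 / 0.025048125 ≈ 0.6569

0.6569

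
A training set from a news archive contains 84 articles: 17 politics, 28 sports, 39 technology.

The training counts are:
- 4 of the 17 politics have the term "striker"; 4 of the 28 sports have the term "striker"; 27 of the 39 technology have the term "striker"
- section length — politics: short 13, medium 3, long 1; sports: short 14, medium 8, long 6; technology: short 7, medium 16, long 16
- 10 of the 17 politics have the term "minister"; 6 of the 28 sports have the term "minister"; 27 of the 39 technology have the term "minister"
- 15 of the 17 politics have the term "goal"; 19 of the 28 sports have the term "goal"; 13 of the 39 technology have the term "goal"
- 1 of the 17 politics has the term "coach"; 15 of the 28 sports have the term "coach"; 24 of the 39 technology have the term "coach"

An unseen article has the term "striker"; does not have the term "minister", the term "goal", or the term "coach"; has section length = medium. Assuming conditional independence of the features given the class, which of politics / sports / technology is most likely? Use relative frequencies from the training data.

technology

politics: (17/84) × (4/17) × (3/17) × (7/17) × (2/17) × (16/17) ≈ 0.000383137
sports: (28/84) × (4/28) × (8/28) × (22/28) × (9/28) × (13/28) ≈ 0.00159532
technology: (39/84) × (27/39) × (16/39) × (12/39) × (26/39) × (15/39) ≈ 0.0104038
Highest score → technology.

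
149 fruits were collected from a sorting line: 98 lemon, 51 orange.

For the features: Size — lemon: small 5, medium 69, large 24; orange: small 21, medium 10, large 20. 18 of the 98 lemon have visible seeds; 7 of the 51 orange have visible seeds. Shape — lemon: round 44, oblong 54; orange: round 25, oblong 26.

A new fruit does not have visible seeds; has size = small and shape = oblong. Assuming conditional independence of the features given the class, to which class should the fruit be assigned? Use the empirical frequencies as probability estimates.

orange

lemon: (98/149) × (5/98) × (80/98) × (54/98) ≈ 0.0150944
orange: (51/149) × (21/51) × (44/51) × (26/51) ≈ 0.0619896
Highest score → orange.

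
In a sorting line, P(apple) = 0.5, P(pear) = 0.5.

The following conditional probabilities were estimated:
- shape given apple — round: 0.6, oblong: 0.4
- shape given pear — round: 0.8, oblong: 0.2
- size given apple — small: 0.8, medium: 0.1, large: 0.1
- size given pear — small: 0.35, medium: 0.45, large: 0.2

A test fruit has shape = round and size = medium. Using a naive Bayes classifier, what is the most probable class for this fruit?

apple: 0.5 × 0.6 × 0.1 = 0.03
pear: 0.5 × 0.8 × 0.45 = 0.18
Highest score → pear.

pear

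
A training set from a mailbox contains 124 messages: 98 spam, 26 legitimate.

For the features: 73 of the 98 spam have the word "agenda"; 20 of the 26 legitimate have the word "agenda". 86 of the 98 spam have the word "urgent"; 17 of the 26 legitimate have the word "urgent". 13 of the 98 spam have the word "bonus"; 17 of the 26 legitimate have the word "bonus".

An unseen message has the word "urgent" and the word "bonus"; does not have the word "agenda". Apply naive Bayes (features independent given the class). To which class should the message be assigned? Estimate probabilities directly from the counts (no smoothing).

spam

spam: (98/124) × (25/98) × (86/98) × (13/98) ≈ 0.0234697
legitimate: (26/124) × (6/26) × (17/26) × (17/26) ≈ 0.0206862
Highest score → spam.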